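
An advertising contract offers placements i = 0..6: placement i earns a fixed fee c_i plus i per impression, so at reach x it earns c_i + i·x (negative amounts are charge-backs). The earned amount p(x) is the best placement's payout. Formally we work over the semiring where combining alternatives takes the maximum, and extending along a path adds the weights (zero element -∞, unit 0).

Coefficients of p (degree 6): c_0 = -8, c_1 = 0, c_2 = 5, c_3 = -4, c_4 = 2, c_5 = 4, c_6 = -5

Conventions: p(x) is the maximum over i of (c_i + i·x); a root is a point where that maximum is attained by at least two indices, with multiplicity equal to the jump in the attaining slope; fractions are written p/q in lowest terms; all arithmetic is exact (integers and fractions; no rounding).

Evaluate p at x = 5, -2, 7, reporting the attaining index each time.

p(5) = max(-8+0·5=-8, 0+1·5=5, 5+2·5=15, -4+3·5=11, 2+4·5=22, 4+5·5=29, -5+6·5=25) = 29 (attained by i=5)
p(-2) = max(-8+0·(-2)=-8, 0+1·(-2)=-2, 5+2·(-2)=1, -4+3·(-2)=-10, 2+4·(-2)=-6, 4+5·(-2)=-6, -5+6·(-2)=-17) = 1 (attained by i=2)
p(7) = max(-8+0·7=-8, 0+1·7=7, 5+2·7=19, -4+3·7=17, 2+4·7=30, 4+5·7=39, -5+6·7=37) = 39 (attained by i=5)
Answer: p(5) = 29; p(-2) = 1; p(7) = 39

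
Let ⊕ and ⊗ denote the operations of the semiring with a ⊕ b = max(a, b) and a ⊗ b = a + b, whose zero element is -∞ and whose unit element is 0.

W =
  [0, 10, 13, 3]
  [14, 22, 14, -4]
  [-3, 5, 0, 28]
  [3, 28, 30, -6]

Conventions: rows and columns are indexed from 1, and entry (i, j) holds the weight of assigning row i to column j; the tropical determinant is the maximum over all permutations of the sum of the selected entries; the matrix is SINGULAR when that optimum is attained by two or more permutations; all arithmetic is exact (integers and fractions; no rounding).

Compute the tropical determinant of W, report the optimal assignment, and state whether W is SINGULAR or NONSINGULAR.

σ = (1, 2, 3, 4): 0 + 22 + 0 + (-6) = 16
σ = (1, 2, 4, 3): 0 + 22 + 28 + 30 = 80
σ = (1, 3, 2, 4): 0 + 14 + 5 + (-6) = 13
σ = (1, 3, 4, 2): 0 + 14 + 28 + 28 = 70
σ = (1, 4, 2, 3): 0 + (-4) + 5 + 30 = 31
σ = (1, 4, 3, 2): 0 + (-4) + 0 + 28 = 24
σ = (2, 1, 3, 4): 10 + 14 + 0 + (-6) = 18
σ = (2, 1, 4, 3): 10 + 14 + 28 + 30 = 82
σ = (2, 3, 1, 4): 10 + 14 + (-3) + (-6) = 15
σ = (2, 3, 4, 1): 10 + 14 + 28 + 3 = 55
σ = (2, 4, 1, 3): 10 + (-4) + (-3) + 30 = 33
σ = (2, 4, 3, 1): 10 + (-4) + 0 + 3 = 9
σ = (3, 1, 2, 4): 13 + 14 + 5 + (-6) = 26
σ = (3, 1, 4, 2): 13 + 14 + 28 + 28 = 83
σ = (3, 2, 1, 4): 13 + 22 + (-3) + (-6) = 26
σ = (3, 2, 4, 1): 13 + 22 + 28 + 3 = 66
σ = (3, 4, 1, 2): 13 + (-4) + (-3) + 28 = 34
σ = (3, 4, 2, 1): 13 + (-4) + 5 + 3 = 17
σ = (4, 1, 2, 3): 3 + 14 + 5 + 30 = 52
σ = (4, 1, 3, 2): 3 + 14 + 0 + 28 = 45
σ = (4, 2, 1, 3): 3 + 22 + (-3) + 30 = 52
σ = (4, 2, 3, 1): 3 + 22 + 0 + 3 = 28
σ = (4, 3, 1, 2): 3 + 14 + (-3) + 28 = 42
σ = (4, 3, 2, 1): 3 + 14 + 5 + 3 = 25
Optimal value attained by: σ = (3, 1, 4, 2).
Answer: det⊕(W) = 83; verdict: NONSINGULAR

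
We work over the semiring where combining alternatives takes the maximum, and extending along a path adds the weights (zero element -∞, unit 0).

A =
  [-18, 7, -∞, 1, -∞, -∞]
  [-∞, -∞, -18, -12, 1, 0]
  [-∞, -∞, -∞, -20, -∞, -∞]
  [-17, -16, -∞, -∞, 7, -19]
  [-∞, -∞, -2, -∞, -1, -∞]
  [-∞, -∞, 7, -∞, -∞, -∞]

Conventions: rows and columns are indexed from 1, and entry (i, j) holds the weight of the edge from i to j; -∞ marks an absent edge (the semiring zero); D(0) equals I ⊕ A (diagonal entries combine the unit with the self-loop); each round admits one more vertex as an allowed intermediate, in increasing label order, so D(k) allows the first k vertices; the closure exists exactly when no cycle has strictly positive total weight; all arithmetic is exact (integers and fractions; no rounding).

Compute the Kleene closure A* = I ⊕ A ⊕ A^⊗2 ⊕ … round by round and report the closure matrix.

D(0):
  [0, 7, -∞, 1, -∞, -∞]
  [-∞, 0, -18, -12, 1, 0]
  [-∞, -∞, 0, -20, -∞, -∞]
  [-17, -16, -∞, 0, 7, -19]
  [-∞, -∞, -2, -∞, 0, -∞]
  [-∞, -∞, 7, -∞, -∞, 0]
D(1):
  [0, 7, -∞, 1, -∞, -∞]
  [-∞, 0, -18, -12, 1, 0]
  [-∞, -∞, 0, -20, -∞, -∞]
  [-17, -10, -∞, 0, 7, -19]
  [-∞, -∞, -2, -∞, 0, -∞]
  [-∞, -∞, 7, -∞, -∞, 0]
D(2):
  [0, 7, -11, 1, 8, 7]
  [-∞, 0, -18, -12, 1, 0]
  [-∞, -∞, 0, -20, -∞, -∞]
  [-17, -10, -28, 0, 7, -10]
  [-∞, -∞, -2, -∞, 0, -∞]
  [-∞, -∞, 7, -∞, -∞, 0]
D(3):
  [0, 7, -11, 1, 8, 7]
  [-∞, 0, -18, -12, 1, 0]
  [-∞, -∞, 0, -20, -∞, -∞]
  [-17, -10, -28, 0, 7, -10]
  [-∞, -∞, -2, -22, 0, -∞]
  [-∞, -∞, 7, -13, -∞, 0]
D(4):
  [0, 7, -11, 1, 8, 7]
  [-29, 0, -18, -12, 1, 0]
  [-37, -30, 0, -20, -13, -30]
  [-17, -10, -28, 0, 7, -10]
  [-39, -32, -2, -22, 0, -32]
  [-30, -23, 7, -13, -6, 0]
D(5):
  [0, 7, 6, 1, 8, 7]
  [-29, 0, -1, -12, 1, 0]
  [-37, -30, 0, -20, -13, -30]
  [-17, -10, 5, 0, 7, -10]
  [-39, -32, -2, -22, 0, -32]
  [-30, -23, 7, -13, -6, 0]
D(6):
  [0, 7, 14, 1, 8, 7]
  [-29, 0, 7, -12, 1, 0]
  [-37, -30, 0, -20, -13, -30]
  [-17, -10, 5, 0, 7, -10]
  [-39, -32, -2, -22, 0, -32]
  [-30, -23, 7, -13, -6, 0]
Answer: A* = [[0, 7, 14, 1, 8, 7], [-29, 0, 7, -12, 1, 0], [-37, -30, 0, -20, -13, -30], [-17, -10, 5, 0, 7, -10], [-39, -32, -2, -22, 0, -32], [-30, -23, 7, -13, -6, 0]]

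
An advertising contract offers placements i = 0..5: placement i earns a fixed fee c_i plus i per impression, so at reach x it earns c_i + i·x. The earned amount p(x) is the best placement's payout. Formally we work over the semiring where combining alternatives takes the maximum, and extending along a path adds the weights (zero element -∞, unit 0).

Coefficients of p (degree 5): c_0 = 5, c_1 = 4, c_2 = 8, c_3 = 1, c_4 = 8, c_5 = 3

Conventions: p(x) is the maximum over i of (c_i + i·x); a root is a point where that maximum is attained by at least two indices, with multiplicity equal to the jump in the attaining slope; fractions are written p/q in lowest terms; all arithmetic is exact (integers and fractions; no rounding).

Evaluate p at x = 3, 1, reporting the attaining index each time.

p(3) = max(5+0·3=5, 4+1·3=7, 8+2·3=14, 1+3·3=10, 8+4·3=20, 3+5·3=18) = 20 (attained by i=4)
p(1) = max(5+0·1=5, 4+1·1=5, 8+2·1=10, 1+3·1=4, 8+4·1=12, 3+5·1=8) = 12 (attained by i=4)
Answer: p(3) = 20; p(1) = 12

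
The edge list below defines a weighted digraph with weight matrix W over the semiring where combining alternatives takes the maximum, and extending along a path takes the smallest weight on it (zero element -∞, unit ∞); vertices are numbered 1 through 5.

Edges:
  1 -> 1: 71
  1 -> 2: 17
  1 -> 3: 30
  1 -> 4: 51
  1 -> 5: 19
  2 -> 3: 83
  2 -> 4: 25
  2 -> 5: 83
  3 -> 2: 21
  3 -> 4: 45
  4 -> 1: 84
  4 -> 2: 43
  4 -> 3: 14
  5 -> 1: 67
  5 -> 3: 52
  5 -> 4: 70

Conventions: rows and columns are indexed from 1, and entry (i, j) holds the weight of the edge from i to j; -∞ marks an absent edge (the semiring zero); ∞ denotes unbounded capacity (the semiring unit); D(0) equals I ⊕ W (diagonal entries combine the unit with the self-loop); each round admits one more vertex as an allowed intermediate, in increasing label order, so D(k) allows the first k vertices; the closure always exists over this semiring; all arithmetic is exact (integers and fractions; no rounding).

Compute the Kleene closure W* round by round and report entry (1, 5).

D(0):
  [∞, 17, 30, 51, 19]
  [-∞, ∞, 83, 25, 83]
  [-∞, 21, ∞, 45, -∞]
  [84, 43, 14, ∞, -∞]
  [67, -∞, 52, 70, ∞]
D(1):
  [∞, 17, 30, 51, 19]
  [-∞, ∞, 83, 25, 83]
  [-∞, 21, ∞, 45, -∞]
  [84, 43, 30, ∞, 19]
  [67, 17, 52, 70, ∞]
D(2):
  [∞, 17, 30, 51, 19]
  [-∞, ∞, 83, 25, 83]
  [-∞, 21, ∞, 45, 21]
  [84, 43, 43, ∞, 43]
  [67, 17, 52, 70, ∞]
D(3):
  [∞, 21, 30, 51, 21]
  [-∞, ∞, 83, 45, 83]
  [-∞, 21, ∞, 45, 21]
  [84, 43, 43, ∞, 43]
  [67, 21, 52, 70, ∞]
D(4):
  [∞, 43, 43, 51, 43]
  [45, ∞, 83, 45, 83]
  [45, 43, ∞, 45, 43]
  [84, 43, 43, ∞, 43]
  [70, 43, 52, 70, ∞]
D(5):
  [∞, 43, 43, 51, 43]
  [70, ∞, 83, 70, 83]
  [45, 43, ∞, 45, 43]
  [84, 43, 43, ∞, 43]
  [70, 43, 52, 70, ∞]
Answer: W*[1][5] = 43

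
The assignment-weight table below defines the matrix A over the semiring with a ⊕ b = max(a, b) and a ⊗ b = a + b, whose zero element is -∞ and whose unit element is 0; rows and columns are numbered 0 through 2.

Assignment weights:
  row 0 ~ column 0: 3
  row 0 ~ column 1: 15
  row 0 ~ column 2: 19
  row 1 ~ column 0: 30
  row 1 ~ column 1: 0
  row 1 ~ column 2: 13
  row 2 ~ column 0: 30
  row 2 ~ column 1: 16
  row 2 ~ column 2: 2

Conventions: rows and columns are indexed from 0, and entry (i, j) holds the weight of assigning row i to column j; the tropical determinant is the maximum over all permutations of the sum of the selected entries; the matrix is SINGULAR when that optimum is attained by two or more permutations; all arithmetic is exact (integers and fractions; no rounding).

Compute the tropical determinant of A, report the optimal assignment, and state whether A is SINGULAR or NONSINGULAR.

σ = (0, 1, 2): 3 + 0 + 2 = 5
σ = (0, 2, 1): 3 + 13 + 16 = 32
σ = (1, 0, 2): 15 + 30 + 2 = 47
σ = (1, 2, 0): 15 + 13 + 30 = 58
σ = (2, 0, 1): 19 + 30 + 16 = 65
σ = (2, 1, 0): 19 + 0 + 30 = 49
Optimal value attained by: σ = (2, 0, 1).
Answer: det⊕(A) = 65; verdict: NONSINGULAR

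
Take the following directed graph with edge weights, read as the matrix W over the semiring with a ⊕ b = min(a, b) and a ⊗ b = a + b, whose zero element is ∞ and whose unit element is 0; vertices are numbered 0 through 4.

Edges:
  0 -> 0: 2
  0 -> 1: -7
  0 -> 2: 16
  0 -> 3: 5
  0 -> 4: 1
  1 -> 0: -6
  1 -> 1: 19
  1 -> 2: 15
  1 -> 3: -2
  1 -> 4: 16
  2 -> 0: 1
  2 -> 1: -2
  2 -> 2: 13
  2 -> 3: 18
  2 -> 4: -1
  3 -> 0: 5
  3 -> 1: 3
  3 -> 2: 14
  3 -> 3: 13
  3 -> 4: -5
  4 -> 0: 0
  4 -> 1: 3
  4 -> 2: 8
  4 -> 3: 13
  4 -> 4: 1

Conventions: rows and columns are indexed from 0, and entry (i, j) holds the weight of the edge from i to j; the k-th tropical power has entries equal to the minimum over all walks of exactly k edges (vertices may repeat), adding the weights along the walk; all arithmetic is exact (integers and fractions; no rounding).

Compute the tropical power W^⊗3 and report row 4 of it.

W^⊗2:
  [-13, -5, 8, -9, 0]
  [-4, -13, 10, -1, -7]
  [-8, -6, 7, -4, 0]
  [-5, -2, 3, 1, -4]
  [-3, -7, 9, 1, 1]
W^⊗3:
  [-11, -20, 3, -8, -14]
  [-19, -11, 1, -15, -6]
  [-12, -15, 8, -8, -9]
  [-8, -12, 4, -4, -4]
  [-13, -10, 8, -9, -4]
Answer: row 4 of W^⊗3 = [-13, -10, 8, -9, -4]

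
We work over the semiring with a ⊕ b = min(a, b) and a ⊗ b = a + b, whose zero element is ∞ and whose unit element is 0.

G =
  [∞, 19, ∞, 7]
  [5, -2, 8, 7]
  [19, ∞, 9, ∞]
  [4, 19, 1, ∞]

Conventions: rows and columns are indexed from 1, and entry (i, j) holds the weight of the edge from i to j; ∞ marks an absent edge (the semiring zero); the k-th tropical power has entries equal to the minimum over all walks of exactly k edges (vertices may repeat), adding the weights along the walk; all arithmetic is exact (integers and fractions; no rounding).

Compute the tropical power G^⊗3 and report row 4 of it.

G^⊗2:
  [11, 17, 8, 26]
  [3, -4, 6, 5]
  [28, 38, 18, 26]
  [20, 17, 10, 11]
G^⊗3:
  [22, 15, 17, 18]
  [1, -6, 4, 3]
  [30, 36, 27, 35]
  [15, 15, 12, 24]
Answer: row 4 of G^⊗3 = [15, 15, 12, 24]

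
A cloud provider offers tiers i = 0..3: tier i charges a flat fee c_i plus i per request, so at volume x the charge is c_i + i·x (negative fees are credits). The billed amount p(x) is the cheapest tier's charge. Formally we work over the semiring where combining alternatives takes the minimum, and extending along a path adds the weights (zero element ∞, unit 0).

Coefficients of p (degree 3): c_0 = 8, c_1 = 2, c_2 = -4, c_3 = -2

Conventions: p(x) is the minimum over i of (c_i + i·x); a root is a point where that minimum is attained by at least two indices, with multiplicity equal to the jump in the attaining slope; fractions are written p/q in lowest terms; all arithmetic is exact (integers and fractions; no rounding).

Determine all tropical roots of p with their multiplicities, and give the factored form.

hull edge (i=0, c=8) to (i=2, c=-4): slope -6, span 2
hull edge (i=2, c=-4) to (i=3, c=-2): slope 2, span 1
Factored form: p(x) = -2 ⊗ (x ⊕ (-2)) ⊗ (x ⊕ 6) ⊗ (x ⊕ 6)
Answer: roots = -2 (mult 1), 6 (mult 2)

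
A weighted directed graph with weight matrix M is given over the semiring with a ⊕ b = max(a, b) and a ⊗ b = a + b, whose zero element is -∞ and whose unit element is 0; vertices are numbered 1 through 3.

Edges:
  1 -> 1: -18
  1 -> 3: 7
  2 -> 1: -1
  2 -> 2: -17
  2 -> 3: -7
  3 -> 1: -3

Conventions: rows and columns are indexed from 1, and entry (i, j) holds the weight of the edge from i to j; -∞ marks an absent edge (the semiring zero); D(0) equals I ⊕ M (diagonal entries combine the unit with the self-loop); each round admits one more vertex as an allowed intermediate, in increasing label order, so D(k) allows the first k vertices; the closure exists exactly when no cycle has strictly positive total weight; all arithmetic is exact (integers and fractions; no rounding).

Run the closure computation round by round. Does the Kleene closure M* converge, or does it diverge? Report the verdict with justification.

D(0):
  [0, -∞, 7]
  [-1, 0, -7]
  [-3, -∞, 0]
Detection: at round 1, diagonal entry (3, 3) turns strictly positive.
Key observation: the cycle 3->1->3 has total weight (-3) + 7, which is strictly positive.
Answer: DIVERGES — positive cycle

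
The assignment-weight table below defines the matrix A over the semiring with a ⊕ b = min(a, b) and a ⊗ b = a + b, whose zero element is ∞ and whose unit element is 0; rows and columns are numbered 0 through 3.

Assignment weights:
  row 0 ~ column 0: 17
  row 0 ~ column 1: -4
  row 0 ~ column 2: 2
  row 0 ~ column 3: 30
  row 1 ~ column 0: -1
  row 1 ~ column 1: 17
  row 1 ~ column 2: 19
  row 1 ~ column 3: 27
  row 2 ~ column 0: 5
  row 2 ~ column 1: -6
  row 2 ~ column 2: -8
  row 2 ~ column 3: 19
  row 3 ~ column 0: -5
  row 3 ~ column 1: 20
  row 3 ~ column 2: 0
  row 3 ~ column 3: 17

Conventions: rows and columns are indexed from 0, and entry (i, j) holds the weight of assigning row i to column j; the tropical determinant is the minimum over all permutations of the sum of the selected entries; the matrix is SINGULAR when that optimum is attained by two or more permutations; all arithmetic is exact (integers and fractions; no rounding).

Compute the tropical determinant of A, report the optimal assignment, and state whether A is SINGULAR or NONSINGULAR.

σ = (0, 1, 2, 3): 17 + 17 + (-8) + 17 = 43
σ = (0, 1, 3, 2): 17 + 17 + 19 + 0 = 53
σ = (0, 2, 1, 3): 17 + 19 + (-6) + 17 = 47
σ = (0, 2, 3, 1): 17 + 19 + 19 + 20 = 75
σ = (0, 3, 1, 2): 17 + 27 + (-6) + 0 = 38
σ = (0, 3, 2, 1): 17 + 27 + (-8) + 20 = 56
σ = (1, 0, 2, 3): (-4) + (-1) + (-8) + 17 = 4
σ = (1, 0, 3, 2): (-4) + (-1) + 19 + 0 = 14
σ = (1, 2, 0, 3): (-4) + 19 + 5 + 17 = 37
σ = (1, 2, 3, 0): (-4) + 19 + 19 + (-5) = 29
σ = (1, 3, 0, 2): (-4) + 27 + 5 + 0 = 28
σ = (1, 3, 2, 0): (-4) + 27 + (-8) + (-5) = 10
σ = (2, 0, 1, 3): 2 + (-1) + (-6) + 17 = 12
σ = (2, 0, 3, 1): 2 + (-1) + 19 + 20 = 40
σ = (2, 1, 0, 3): 2 + 17 + 5 + 17 = 41
σ = (2, 1, 3, 0): 2 + 17 + 19 + (-5) = 33
σ = (2, 3, 0, 1): 2 + 27 + 5 + 20 = 54
σ = (2, 3, 1, 0): 2 + 27 + (-6) + (-5) = 18
σ = (3, 0, 1, 2): 30 + (-1) + (-6) + 0 = 23
σ = (3, 0, 2, 1): 30 + (-1) + (-8) + 20 = 41
σ = (3, 1, 0, 2): 30 + 17 + 5 + 0 = 52
σ = (3, 1, 2, 0): 30 + 17 + (-8) + (-5) = 34
σ = (3, 2, 0, 1): 30 + 19 + 5 + 20 = 74
σ = (3, 2, 1, 0): 30 + 19 + (-6) + (-5) = 38
Optimal value attained by: σ = (1, 0, 2, 3).
Answer: det⊕(A) = 4; verdict: NONSINGULAR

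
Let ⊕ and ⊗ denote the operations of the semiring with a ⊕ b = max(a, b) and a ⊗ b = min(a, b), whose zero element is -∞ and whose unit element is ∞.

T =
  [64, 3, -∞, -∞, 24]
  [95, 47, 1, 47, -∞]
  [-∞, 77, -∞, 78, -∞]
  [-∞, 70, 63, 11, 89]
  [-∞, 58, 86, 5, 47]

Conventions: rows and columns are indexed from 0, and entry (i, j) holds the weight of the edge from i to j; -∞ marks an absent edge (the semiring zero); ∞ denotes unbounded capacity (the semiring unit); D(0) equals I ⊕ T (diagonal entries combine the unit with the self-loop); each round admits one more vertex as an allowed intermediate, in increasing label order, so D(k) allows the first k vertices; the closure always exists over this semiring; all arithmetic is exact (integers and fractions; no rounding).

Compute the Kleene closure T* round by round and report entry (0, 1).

D(0):
  [∞, 3, -∞, -∞, 24]
  [95, ∞, 1, 47, -∞]
  [-∞, 77, ∞, 78, -∞]
  [-∞, 70, 63, ∞, 89]
  [-∞, 58, 86, 5, ∞]
D(1):
  [∞, 3, -∞, -∞, 24]
  [95, ∞, 1, 47, 24]
  [-∞, 77, ∞, 78, -∞]
  [-∞, 70, 63, ∞, 89]
  [-∞, 58, 86, 5, ∞]
D(2):
  [∞, 3, 1, 3, 24]
  [95, ∞, 1, 47, 24]
  [77, 77, ∞, 78, 24]
  [70, 70, 63, ∞, 89]
  [58, 58, 86, 47, ∞]
D(3):
  [∞, 3, 1, 3, 24]
  [95, ∞, 1, 47, 24]
  [77, 77, ∞, 78, 24]
  [70, 70, 63, ∞, 89]
  [77, 77, 86, 78, ∞]
D(4):
  [∞, 3, 3, 3, 24]
  [95, ∞, 47, 47, 47]
  [77, 77, ∞, 78, 78]
  [70, 70, 63, ∞, 89]
  [77, 77, 86, 78, ∞]
D(5):
  [∞, 24, 24, 24, 24]
  [95, ∞, 47, 47, 47]
  [77, 77, ∞, 78, 78]
  [77, 77, 86, ∞, 89]
  [77, 77, 86, 78, ∞]
Answer: T*[0][1] = 24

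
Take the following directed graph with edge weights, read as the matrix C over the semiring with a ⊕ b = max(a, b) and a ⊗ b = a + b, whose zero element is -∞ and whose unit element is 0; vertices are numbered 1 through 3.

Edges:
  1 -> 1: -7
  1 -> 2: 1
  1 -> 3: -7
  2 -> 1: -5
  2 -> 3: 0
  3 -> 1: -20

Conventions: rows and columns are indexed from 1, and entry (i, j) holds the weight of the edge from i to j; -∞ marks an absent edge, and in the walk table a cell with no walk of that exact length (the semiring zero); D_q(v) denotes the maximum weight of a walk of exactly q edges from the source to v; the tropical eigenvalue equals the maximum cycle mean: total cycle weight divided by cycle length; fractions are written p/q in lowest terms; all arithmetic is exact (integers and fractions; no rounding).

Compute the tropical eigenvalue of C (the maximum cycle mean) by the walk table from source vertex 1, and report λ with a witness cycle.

q=0: [0, -∞, -∞]
q=1: [-7, 1, -7]
q=2: [-4, -6, 1]
q=3: [-11, -3, -6]
Optimal cycle mean attained by: cycle 1->2->1, total 1 + (-5), length 2.
Answer: λ = -2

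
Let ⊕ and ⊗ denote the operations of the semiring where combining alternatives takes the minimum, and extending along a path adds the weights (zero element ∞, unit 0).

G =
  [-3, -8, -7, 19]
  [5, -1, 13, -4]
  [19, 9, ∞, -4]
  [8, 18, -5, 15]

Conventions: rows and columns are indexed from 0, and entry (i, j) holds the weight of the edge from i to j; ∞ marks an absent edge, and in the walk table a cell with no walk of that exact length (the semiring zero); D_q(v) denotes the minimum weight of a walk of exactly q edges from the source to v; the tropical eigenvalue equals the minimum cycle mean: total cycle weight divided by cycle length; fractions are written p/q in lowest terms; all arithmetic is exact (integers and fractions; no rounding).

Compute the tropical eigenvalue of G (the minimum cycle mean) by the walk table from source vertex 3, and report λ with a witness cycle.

q=0: [∞, ∞, ∞, 0]
q=1: [8, 18, -5, 15]
q=2: [5, 0, 1, -9]
q=3: [-1, -3, -14, -4]
q=4: [-4, -9, -9, -18]
Optimal cycle mean attained by: cycle 2->3->2, total (-4) + (-5), length 2.
Answer: λ = -9/2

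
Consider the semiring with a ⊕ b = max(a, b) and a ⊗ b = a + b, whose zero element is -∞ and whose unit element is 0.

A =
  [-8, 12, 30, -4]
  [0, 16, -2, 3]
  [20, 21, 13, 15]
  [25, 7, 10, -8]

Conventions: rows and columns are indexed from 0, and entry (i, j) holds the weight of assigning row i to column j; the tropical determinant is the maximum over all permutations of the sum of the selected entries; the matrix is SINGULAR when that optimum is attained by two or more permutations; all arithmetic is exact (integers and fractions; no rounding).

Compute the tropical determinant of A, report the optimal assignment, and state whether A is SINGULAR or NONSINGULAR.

σ = (0, 1, 2, 3): (-8) + 16 + 13 + (-8) = 13
σ = (0, 1, 3, 2): (-8) + 16 + 15 + 10 = 33
σ = (0, 2, 1, 3): (-8) + (-2) + 21 + (-8) = 3
σ = (0, 2, 3, 1): (-8) + (-2) + 15 + 7 = 12
σ = (0, 3, 1, 2): (-8) + 3 + 21 + 10 = 26
σ = (0, 3, 2, 1): (-8) + 3 + 13 + 7 = 15
σ = (1, 0, 2, 3): 12 + 0 + 13 + (-8) = 17
σ = (1, 0, 3, 2): 12 + 0 + 15 + 10 = 37
σ = (1, 2, 0, 3): 12 + (-2) + 20 + (-8) = 22
σ = (1, 2, 3, 0): 12 + (-2) + 15 + 25 = 50
σ = (1, 3, 0, 2): 12 + 3 + 20 + 10 = 45
σ = (1, 3, 2, 0): 12 + 3 + 13 + 25 = 53
σ = (2, 0, 1, 3): 30 + 0 + 21 + (-8) = 43
σ = (2, 0, 3, 1): 30 + 0 + 15 + 7 = 52
σ = (2, 1, 0, 3): 30 + 16 + 20 + (-8) = 58
σ = (2, 1, 3, 0): 30 + 16 + 15 + 25 = 86
σ = (2, 3, 0, 1): 30 + 3 + 20 + 7 = 60
σ = (2, 3, 1, 0): 30 + 3 + 21 + 25 = 79
σ = (3, 0, 1, 2): (-4) + 0 + 21 + 10 = 27
σ = (3, 0, 2, 1): (-4) + 0 + 13 + 7 = 16
σ = (3, 1, 0, 2): (-4) + 16 + 20 + 10 = 42
σ = (3, 1, 2, 0): (-4) + 16 + 13 + 25 = 50
σ = (3, 2, 0, 1): (-4) + (-2) + 20 + 7 = 21
σ = (3, 2, 1, 0): (-4) + (-2) + 21 + 25 = 40
Optimal value attained by: σ = (2, 1, 3, 0).
Answer: det⊕(A) = 86; verdict: NONSINGULAR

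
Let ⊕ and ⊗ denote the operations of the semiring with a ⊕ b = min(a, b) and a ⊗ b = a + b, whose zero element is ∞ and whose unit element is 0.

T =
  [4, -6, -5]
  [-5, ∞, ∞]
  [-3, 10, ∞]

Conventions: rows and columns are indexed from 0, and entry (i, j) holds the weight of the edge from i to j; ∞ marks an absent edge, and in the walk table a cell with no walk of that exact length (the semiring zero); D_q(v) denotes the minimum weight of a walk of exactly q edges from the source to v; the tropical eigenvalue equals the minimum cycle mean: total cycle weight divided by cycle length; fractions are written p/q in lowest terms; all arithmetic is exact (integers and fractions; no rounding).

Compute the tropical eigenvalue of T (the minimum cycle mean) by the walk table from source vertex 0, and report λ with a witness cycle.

q=0: [0, ∞, ∞]
q=1: [4, -6, -5]
q=2: [-11, -2, -1]
q=3: [-7, -17, -16]
Optimal cycle mean attained by: cycle 0->1->0, total (-6) + (-5), length 2.
Answer: λ = -11/2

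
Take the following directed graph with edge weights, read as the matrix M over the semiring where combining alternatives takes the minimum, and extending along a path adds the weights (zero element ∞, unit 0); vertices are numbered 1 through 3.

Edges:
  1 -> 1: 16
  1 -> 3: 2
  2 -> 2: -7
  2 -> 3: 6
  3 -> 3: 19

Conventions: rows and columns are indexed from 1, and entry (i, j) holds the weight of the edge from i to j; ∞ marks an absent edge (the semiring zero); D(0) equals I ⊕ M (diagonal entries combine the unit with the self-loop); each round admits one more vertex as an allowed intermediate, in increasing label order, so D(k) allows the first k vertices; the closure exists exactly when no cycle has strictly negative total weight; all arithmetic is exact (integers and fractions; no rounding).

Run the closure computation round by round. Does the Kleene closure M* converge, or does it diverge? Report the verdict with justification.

Detection: at round 0, diagonal entry (2, 2) turns strictly negative.
Key observation: the cycle 2->2 has total weight (-7), which is strictly negative.
Answer: DIVERGES — negative cycle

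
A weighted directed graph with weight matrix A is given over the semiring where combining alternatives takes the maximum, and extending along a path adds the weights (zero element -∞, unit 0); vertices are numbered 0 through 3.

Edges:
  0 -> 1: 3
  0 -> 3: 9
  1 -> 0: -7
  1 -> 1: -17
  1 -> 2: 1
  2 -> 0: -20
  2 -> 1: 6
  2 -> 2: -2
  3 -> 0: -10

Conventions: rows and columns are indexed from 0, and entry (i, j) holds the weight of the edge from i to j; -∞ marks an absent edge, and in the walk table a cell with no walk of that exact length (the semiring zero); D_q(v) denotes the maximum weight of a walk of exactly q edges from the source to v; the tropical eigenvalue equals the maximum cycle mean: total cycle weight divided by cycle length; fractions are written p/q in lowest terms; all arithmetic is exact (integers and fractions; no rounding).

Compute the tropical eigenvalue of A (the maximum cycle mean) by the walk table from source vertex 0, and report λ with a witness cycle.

q=0: [0, -∞, -∞, -∞]
q=1: [-∞, 3, -∞, 9]
q=2: [-1, -14, 4, -∞]
q=3: [-16, 10, 2, 8]
q=4: [3, 8, 11, -7]
Optimal cycle mean attained by: cycle 1->2->1, total 1 + 6, length 2.
Answer: λ = 7/2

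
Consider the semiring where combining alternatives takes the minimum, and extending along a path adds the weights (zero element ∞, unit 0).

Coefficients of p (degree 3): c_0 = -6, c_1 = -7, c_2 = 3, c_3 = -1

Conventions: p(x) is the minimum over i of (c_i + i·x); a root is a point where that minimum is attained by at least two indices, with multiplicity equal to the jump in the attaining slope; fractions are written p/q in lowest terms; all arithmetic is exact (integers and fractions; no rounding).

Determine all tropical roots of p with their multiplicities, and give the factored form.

hull edge (i=0, c=-6) to (i=1, c=-7): slope -1, span 1
hull edge (i=1, c=-7) to (i=3, c=-1): slope 3, span 2
Factored form: p(x) = -1 ⊗ (x ⊕ (-3)) ⊗ (x ⊕ (-3)) ⊗ (x ⊕ 1)
Answer: roots = -3 (mult 2), 1 (mult 1)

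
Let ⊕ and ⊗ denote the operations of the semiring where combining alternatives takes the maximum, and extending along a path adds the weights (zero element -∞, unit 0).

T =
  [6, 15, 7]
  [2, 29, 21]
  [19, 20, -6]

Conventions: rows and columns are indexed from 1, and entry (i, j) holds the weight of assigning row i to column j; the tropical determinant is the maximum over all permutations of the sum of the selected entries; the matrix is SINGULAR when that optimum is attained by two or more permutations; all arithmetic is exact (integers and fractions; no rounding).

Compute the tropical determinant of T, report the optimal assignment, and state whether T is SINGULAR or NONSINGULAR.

σ = (1, 2, 3): 6 + 29 + (-6) = 29
σ = (1, 3, 2): 6 + 21 + 20 = 47
σ = (2, 1, 3): 15 + 2 + (-6) = 11
σ = (2, 3, 1): 15 + 21 + 19 = 55
σ = (3, 1, 2): 7 + 2 + 20 = 29
σ = (3, 2, 1): 7 + 29 + 19 = 55
Optimal value attained by: σ = (2, 3, 1).
Answer: det⊕(T) = 55; verdict: SINGULAR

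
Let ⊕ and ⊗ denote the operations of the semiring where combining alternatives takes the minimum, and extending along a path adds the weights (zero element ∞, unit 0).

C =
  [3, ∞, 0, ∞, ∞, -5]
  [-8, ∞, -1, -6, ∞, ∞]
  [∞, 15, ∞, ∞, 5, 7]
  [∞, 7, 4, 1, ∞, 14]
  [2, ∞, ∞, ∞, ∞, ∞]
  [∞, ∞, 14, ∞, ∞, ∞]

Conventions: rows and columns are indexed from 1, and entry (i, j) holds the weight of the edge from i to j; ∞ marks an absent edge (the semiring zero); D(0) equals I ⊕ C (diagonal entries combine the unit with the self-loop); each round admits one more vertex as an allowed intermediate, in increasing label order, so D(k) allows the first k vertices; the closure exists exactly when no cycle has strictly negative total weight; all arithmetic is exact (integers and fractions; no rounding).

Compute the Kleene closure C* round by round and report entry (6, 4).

D(0):
  [0, ∞, 0, ∞, ∞, -5]
  [-8, 0, -1, -6, ∞, ∞]
  [∞, 15, 0, ∞, 5, 7]
  [∞, 7, 4, 0, ∞, 14]
  [2, ∞, ∞, ∞, 0, ∞]
  [∞, ∞, 14, ∞, ∞, 0]
D(1):
  [0, ∞, 0, ∞, ∞, -5]
  [-8, 0, -8, -6, ∞, -13]
  [∞, 15, 0, ∞, 5, 7]
  [∞, 7, 4, 0, ∞, 14]
  [2, ∞, 2, ∞, 0, -3]
  [∞, ∞, 14, ∞, ∞, 0]
D(2):
  [0, ∞, 0, ∞, ∞, -5]
  [-8, 0, -8, -6, ∞, -13]
  [7, 15, 0, 9, 5, 2]
  [-1, 7, -1, 0, ∞, -6]
  [2, ∞, 2, ∞, 0, -3]
  [∞, ∞, 14, ∞, ∞, 0]
D(3):
  [0, 15, 0, 9, 5, -5]
  [-8, 0, -8, -6, -3, -13]
  [7, 15, 0, 9, 5, 2]
  [-1, 7, -1, 0, 4, -6]
  [2, 17, 2, 11, 0, -3]
  [21, 29, 14, 23, 19, 0]
D(4):
  [0, 15, 0, 9, 5, -5]
  [-8, 0, -8, -6, -3, -13]
  [7, 15, 0, 9, 5, 2]
  [-1, 7, -1, 0, 4, -6]
  [2, 17, 2, 11, 0, -3]
  [21, 29, 14, 23, 19, 0]
D(5):
  [0, 15, 0, 9, 5, -5]
  [-8, 0, -8, -6, -3, -13]
  [7, 15, 0, 9, 5, 2]
  [-1, 7, -1, 0, 4, -6]
  [2, 17, 2, 11, 0, -3]
  [21, 29, 14, 23, 19, 0]
D(6):
  [0, 15, 0, 9, 5, -5]
  [-8, 0, -8, -6, -3, -13]
  [7, 15, 0, 9, 5, 2]
  [-1, 7, -1, 0, 4, -6]
  [2, 17, 2, 11, 0, -3]
  [21, 29, 14, 23, 19, 0]
Answer: C*[6][4] = 23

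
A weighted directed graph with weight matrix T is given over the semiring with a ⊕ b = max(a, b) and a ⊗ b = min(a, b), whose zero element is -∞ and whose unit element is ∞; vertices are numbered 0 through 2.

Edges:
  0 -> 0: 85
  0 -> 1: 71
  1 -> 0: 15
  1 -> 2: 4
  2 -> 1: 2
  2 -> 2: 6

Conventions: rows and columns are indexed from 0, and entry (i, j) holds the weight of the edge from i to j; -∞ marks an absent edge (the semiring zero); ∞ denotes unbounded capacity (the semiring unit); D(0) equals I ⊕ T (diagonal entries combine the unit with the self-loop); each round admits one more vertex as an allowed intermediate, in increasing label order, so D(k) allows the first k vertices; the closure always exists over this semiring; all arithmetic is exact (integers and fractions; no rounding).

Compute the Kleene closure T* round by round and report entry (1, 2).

D(0):
  [∞, 71, -∞]
  [15, ∞, 4]
  [-∞, 2, ∞]
D(1):
  [∞, 71, -∞]
  [15, ∞, 4]
  [-∞, 2, ∞]
D(2):
  [∞, 71, 4]
  [15, ∞, 4]
  [2, 2, ∞]
D(3):
  [∞, 71, 4]
  [15, ∞, 4]
  [2, 2, ∞]
Answer: T*[1][2] = 4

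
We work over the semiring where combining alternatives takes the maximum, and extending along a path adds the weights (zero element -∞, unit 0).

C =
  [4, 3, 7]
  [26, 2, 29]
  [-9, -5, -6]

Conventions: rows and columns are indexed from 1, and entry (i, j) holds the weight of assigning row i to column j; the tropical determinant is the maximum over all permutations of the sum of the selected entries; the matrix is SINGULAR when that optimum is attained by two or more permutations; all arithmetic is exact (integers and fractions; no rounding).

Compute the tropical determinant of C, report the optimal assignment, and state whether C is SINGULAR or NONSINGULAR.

σ = (1, 2, 3): 4 + 2 + (-6) = 0
σ = (1, 3, 2): 4 + 29 + (-5) = 28
σ = (2, 1, 3): 3 + 26 + (-6) = 23
σ = (2, 3, 1): 3 + 29 + (-9) = 23
σ = (3, 1, 2): 7 + 26 + (-5) = 28
σ = (3, 2, 1): 7 + 2 + (-9) = 0
Optimal value attained by: σ = (1, 3, 2).
Answer: det⊕(C) = 28; verdict: SINGULAR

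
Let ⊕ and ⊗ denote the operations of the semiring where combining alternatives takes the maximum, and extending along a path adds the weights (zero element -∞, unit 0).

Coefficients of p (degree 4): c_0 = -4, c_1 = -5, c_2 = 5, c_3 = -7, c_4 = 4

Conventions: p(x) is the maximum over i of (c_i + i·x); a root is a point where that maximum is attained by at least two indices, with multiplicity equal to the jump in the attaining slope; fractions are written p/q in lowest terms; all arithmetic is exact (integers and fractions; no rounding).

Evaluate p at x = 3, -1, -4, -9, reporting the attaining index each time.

p(3) = max(-4+0·3=-4, -5+1·3=-2, 5+2·3=11, -7+3·3=2, 4+4·3=16) = 16 (attained by i=4)
p(-1) = max(-4+0·(-1)=-4, -5+1·(-1)=-6, 5+2·(-1)=3, -7+3·(-1)=-10, 4+4·(-1)=0) = 3 (attained by i=2)
p(-4) = max(-4+0·(-4)=-4, -5+1·(-4)=-9, 5+2·(-4)=-3, -7+3·(-4)=-19, 4+4·(-4)=-12) = -3 (attained by i=2)
p(-9) = max(-4+0·(-9)=-4, -5+1·(-9)=-14, 5+2·(-9)=-13, -7+3·(-9)=-34, 4+4·(-9)=-32) = -4 (attained by i=0)
Answer: p(3) = 16; p(-1) = 3; p(-4) = -3; p(-9) = -4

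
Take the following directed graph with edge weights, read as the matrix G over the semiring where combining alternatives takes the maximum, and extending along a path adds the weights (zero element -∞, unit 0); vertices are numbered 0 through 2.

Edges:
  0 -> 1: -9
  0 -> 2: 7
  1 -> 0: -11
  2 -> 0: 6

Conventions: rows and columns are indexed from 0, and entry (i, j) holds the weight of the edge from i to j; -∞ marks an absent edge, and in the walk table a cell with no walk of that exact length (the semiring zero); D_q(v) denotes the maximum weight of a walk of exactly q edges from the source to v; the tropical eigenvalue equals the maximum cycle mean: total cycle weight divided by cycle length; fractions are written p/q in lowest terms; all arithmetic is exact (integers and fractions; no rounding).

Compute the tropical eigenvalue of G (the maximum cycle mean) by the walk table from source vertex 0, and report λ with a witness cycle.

q=0: [0, -∞, -∞]
q=1: [-∞, -9, 7]
q=2: [13, -∞, -∞]
q=3: [-∞, 4, 20]
Optimal cycle mean attained by: cycle 0->2->0, total 7 + 6, length 2.
Answer: λ = 13/2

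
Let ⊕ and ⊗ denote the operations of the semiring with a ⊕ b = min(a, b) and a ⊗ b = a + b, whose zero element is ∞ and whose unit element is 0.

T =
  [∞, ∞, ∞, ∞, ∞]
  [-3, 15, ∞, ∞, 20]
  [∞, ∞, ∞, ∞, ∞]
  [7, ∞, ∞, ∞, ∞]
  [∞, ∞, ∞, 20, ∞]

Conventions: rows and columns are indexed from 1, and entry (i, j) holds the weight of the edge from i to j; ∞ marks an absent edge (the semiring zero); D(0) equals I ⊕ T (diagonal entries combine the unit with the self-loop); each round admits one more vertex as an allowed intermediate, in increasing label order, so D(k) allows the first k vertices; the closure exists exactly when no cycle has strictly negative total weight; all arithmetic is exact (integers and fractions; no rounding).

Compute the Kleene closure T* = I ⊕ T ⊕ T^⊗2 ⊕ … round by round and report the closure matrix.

D(0):
  [0, ∞, ∞, ∞, ∞]
  [-3, 0, ∞, ∞, 20]
  [∞, ∞, 0, ∞, ∞]
  [7, ∞, ∞, 0, ∞]
  [∞, ∞, ∞, 20, 0]
D(1):
  [0, ∞, ∞, ∞, ∞]
  [-3, 0, ∞, ∞, 20]
  [∞, ∞, 0, ∞, ∞]
  [7, ∞, ∞, 0, ∞]
  [∞, ∞, ∞, 20, 0]
D(2):
  [0, ∞, ∞, ∞, ∞]
  [-3, 0, ∞, ∞, 20]
  [∞, ∞, 0, ∞, ∞]
  [7, ∞, ∞, 0, ∞]
  [∞, ∞, ∞, 20, 0]
D(3):
  [0, ∞, ∞, ∞, ∞]
  [-3, 0, ∞, ∞, 20]
  [∞, ∞, 0, ∞, ∞]
  [7, ∞, ∞, 0, ∞]
  [∞, ∞, ∞, 20, 0]
D(4):
  [0, ∞, ∞, ∞, ∞]
  [-3, 0, ∞, ∞, 20]
  [∞, ∞, 0, ∞, ∞]
  [7, ∞, ∞, 0, ∞]
  [27, ∞, ∞, 20, 0]
D(5):
  [0, ∞, ∞, ∞, ∞]
  [-3, 0, ∞, 40, 20]
  [∞, ∞, 0, ∞, ∞]
  [7, ∞, ∞, 0, ∞]
  [27, ∞, ∞, 20, 0]
Answer: T* = [[0, ∞, ∞, ∞, ∞], [-3, 0, ∞, 40, 20], [∞, ∞, 0, ∞, ∞], [7, ∞, ∞, 0, ∞], [27, ∞, ∞, 20, 0]]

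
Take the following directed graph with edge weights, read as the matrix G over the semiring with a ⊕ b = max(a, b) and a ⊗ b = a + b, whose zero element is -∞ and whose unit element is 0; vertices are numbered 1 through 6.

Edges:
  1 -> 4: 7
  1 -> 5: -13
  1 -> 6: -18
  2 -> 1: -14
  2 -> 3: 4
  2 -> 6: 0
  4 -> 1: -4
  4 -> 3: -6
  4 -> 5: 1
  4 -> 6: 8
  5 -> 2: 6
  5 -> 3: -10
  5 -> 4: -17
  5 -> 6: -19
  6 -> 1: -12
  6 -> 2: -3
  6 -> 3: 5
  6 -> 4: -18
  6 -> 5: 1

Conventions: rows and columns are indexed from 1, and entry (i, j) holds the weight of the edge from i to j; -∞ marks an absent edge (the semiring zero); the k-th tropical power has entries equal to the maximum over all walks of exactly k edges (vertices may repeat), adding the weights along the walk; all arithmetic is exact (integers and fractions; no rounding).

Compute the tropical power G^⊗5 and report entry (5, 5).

G^⊗2:
  [3, -7, 1, -30, 8, 15]
  [-12, -3, 5, -7, 1, -32]
  [-∞, -∞, -∞, -∞, -∞, -∞]
  [-4, 7, 13, 3, 9, -18]
  [-8, -22, 10, -37, -16, 6]
  [-17, 7, 1, -5, -17, -3]
G^⊗3:
  [3, 14, 20, 10, 16, -7]
  [-11, 7, 1, -5, -6, 1]
  [-∞, -∞, -∞, -∞, -∞, -∞]
  [-1, 15, 11, 3, 4, 11]
  [-6, 3, 11, -1, 7, -22]
  [-7, -6, 11, -10, -2, 7]
G^⊗4:
  [6, 22, 18, 10, 11, 18]
  [-7, 0, 11, -4, 2, 7]
  [-∞, -∞, -∞, -∞, -∞, -∞]
  [1, 10, 19, 6, 12, 15]
  [-5, 13, 7, 1, 0, 7]
  [-5, 4, 12, 0, 8, -2]
G^⊗5:
  [8, 17, 26, 13, 19, 22]
  [-5, 8, 12, 0, 8, 4]
  [-∞, -∞, -∞, -∞, -∞, -∞]
  [3, 18, 20, 8, 16, 14]
  [-1, 6, 17, 2, 8, 13]
  [-4, 14, 8, 2, 1, 8]
Key observation: the optimum is the walk 5->2->1->4->6->5, with weight 6 + (-14) + 7 + 8 + 1 = 8.
Optimal value attained by: walk 5->2->1->4->6->5.
Answer: (G^⊗5)[5][5] = 8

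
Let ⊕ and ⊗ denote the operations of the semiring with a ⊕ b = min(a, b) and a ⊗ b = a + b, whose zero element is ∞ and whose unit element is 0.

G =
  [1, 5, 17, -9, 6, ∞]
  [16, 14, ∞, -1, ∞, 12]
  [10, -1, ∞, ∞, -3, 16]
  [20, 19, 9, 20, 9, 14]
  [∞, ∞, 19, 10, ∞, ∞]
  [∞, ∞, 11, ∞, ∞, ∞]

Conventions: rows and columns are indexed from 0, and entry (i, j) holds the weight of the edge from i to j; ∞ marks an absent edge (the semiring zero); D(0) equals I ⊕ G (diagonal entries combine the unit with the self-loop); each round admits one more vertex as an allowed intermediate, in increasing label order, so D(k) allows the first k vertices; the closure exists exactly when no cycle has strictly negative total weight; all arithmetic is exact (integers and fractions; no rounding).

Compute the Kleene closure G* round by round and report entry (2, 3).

D(0):
  [0, 5, 17, -9, 6, ∞]
  [16, 0, ∞, -1, ∞, 12]
  [10, -1, 0, ∞, -3, 16]
  [20, 19, 9, 0, 9, 14]
  [∞, ∞, 19, 10, 0, ∞]
  [∞, ∞, 11, ∞, ∞, 0]
D(1):
  [0, 5, 17, -9, 6, ∞]
  [16, 0, 33, -1, 22, 12]
  [10, -1, 0, 1, -3, 16]
  [20, 19, 9, 0, 9, 14]
  [∞, ∞, 19, 10, 0, ∞]
  [∞, ∞, 11, ∞, ∞, 0]
D(2):
  [0, 5, 17, -9, 6, 17]
  [16, 0, 33, -1, 22, 12]
  [10, -1, 0, -2, -3, 11]
  [20, 19, 9, 0, 9, 14]
  [∞, ∞, 19, 10, 0, ∞]
  [∞, ∞, 11, ∞, ∞, 0]
D(3):
  [0, 5, 17, -9, 6, 17]
  [16, 0, 33, -1, 22, 12]
  [10, -1, 0, -2, -3, 11]
  [19, 8, 9, 0, 6, 14]
  [29, 18, 19, 10, 0, 30]
  [21, 10, 11, 9, 8, 0]
D(4):
  [0, -1, 0, -9, -3, 5]
  [16, 0, 8, -1, 5, 12]
  [10, -1, 0, -2, -3, 11]
  [19, 8, 9, 0, 6, 14]
  [29, 18, 19, 10, 0, 24]
  [21, 10, 11, 9, 8, 0]
D(5):
  [0, -1, 0, -9, -3, 5]
  [16, 0, 8, -1, 5, 12]
  [10, -1, 0, -2, -3, 11]
  [19, 8, 9, 0, 6, 14]
  [29, 18, 19, 10, 0, 24]
  [21, 10, 11, 9, 8, 0]
D(6):
  [0, -1, 0, -9, -3, 5]
  [16, 0, 8, -1, 5, 12]
  [10, -1, 0, -2, -3, 11]
  [19, 8, 9, 0, 6, 14]
  [29, 18, 19, 10, 0, 24]
  [21, 10, 11, 9, 8, 0]
Answer: G*[2][3] = -2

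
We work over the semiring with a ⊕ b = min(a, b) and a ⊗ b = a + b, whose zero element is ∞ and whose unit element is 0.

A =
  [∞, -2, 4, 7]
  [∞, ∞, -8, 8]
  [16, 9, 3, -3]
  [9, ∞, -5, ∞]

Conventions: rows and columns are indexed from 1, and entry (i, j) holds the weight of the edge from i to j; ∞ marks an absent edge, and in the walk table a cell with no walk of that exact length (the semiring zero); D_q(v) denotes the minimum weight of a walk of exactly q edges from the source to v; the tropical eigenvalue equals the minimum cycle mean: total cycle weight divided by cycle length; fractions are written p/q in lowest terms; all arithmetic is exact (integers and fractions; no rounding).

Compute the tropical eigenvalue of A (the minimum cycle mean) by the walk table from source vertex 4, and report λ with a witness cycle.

q=0: [∞, ∞, ∞, 0]
q=1: [9, ∞, -5, ∞]
q=2: [11, 4, -2, -8]
q=3: [1, 7, -13, -5]
q=4: [3, -4, -10, -16]
Optimal cycle mean attained by: cycle 3->4->3, total (-3) + (-5), length 2.
Answer: λ = -4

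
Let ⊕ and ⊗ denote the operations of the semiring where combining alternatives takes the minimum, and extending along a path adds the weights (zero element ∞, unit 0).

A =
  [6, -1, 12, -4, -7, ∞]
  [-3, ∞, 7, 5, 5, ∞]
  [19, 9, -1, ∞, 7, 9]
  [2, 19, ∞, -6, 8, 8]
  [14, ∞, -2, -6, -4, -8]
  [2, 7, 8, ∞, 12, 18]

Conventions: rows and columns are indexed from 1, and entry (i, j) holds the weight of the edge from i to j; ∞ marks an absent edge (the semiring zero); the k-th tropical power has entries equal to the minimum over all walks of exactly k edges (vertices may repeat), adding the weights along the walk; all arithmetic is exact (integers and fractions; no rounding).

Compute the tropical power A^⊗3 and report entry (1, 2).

A^⊗2:
  [-4, 5, -9, -13, -11, -15]
  [3, -4, 3, -7, -10, -3]
  [6, 8, -2, 1, 3, -1]
  [-4, 1, 6, -12, -5, 0]
  [-6, -1, -6, -12, -8, -12]
  [4, 1, 7, -2, -5, 4]
A^⊗3:
  [-13, -8, -13, -19, -15, -19]
  [-7, 2, -12, -16, -14, -18]
  [1, 5, -3, -5, -1, -5]
  [-10, -5, -7, -18, -11, -13]
  [-10, -7, -10, -18, -13, -16]
  [-2, 3, -7, -11, -9, -13]
Key observation: the optimum is the walk 1->5->6->2, with weight (-7) + (-8) + 7 = -8.
Optimal value attained by: walk 1->5->6->2.
Answer: (A^⊗3)[1][2] = -8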